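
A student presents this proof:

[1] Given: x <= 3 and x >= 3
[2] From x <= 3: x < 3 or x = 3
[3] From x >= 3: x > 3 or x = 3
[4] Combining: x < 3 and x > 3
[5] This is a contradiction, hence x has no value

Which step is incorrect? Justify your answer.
Step 4: Combining: x < 3 and x > 3

Step 4 incorrectly combines the conditions. From x <= 3 and x >= 3, the intersection is x = 3. The error treats the 'or' cases as 'and' requirements. The correct conclusion is that x = 3 is the unique solution, not that no solution exists.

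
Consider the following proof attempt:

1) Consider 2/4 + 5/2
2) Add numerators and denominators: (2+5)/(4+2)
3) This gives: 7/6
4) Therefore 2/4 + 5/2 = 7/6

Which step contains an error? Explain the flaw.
Step 2: Add numerators and denominators: (2+5)/(4+2)

Step 2 incorrectly adds fractions by separately adding numerators and denominators. This is wrong. The correct method requires a common denominator: 2/4 + 5/2 = (2×2 + 5×4)/(4×2) = 24/8 = 3. The method used gives 7/6, which is different.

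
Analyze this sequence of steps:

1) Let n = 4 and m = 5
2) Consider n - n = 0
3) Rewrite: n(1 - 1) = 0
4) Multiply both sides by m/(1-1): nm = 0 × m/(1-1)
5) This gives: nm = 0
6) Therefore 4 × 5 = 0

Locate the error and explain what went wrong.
Step 4: Multiply both sides by m/(1-1): nm = 0 × m/(1-1)

Step 4 multiplies both sides by m/(1-1). However, 1-1 = 0, so this is multiplication by m/0, which is undefined. We cannot multiply by an undefined expression.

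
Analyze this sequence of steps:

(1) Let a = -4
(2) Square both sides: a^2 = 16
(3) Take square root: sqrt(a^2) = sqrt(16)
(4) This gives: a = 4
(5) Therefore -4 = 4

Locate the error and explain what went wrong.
Step 4: This gives: a = 4

Step 4 incorrectly states that sqrt(a^2) = a. The correct identity is sqrt(a^2) = |a|. Since a = -4 < 0, we have sqrt(a^2) = |-4| = 4, not a = -4.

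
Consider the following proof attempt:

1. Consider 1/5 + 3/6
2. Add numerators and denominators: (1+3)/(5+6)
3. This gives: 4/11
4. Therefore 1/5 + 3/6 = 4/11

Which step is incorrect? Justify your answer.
Step 2: Add numerators and denominators: (1+3)/(5+6)

Step 2 incorrectly adds fractions by separately adding numerators and denominators. This is wrong. The correct method requires a common denominator: 1/5 + 3/6 = (1×6 + 3×5)/(5×6) = 21/30 = 7/10. The method used gives 4/11, which is different.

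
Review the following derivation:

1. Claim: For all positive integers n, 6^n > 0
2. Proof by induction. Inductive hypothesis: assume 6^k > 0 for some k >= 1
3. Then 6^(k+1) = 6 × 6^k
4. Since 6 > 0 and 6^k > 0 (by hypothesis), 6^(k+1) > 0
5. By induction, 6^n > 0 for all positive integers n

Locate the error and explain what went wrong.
Step 5: By induction, 6^n > 0 for all positive integers n

Step 5 concludes the proof by induction, but no base case was ever established. A valid induction proof requires: (1) a base case proving 6^1 > 0, and (2) an inductive step showing IF 6^k > 0 THEN 6^(k+1) > 0. Steps 2-4 correctly establish the inductive step, but without the base case the conclusion in step 5 does not follow.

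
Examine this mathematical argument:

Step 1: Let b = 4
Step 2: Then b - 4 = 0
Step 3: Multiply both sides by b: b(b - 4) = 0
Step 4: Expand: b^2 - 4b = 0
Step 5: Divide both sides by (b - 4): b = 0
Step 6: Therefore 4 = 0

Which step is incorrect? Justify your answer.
Step 5: Divide both sides by (b - 4): b = 0

Step 5 divides both sides by (b - 4). However, since b = 4, we have (b - 4) = 0. Division by zero is undefined, making this step invalid.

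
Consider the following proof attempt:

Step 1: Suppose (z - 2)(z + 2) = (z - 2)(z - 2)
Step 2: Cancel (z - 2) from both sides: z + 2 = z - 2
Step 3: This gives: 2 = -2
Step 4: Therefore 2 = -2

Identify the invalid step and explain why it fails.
Step 2: Cancel (z - 2) from both sides: z + 2 = z - 2

Step 2 cancels (z - 2) from both sides. This is only valid if (z - 2) ≠ 0, i.e., z ≠ 2. When z = 2, both sides equal zero regardless of the other factors. The correct approach requires considering z = 2 as a separate case.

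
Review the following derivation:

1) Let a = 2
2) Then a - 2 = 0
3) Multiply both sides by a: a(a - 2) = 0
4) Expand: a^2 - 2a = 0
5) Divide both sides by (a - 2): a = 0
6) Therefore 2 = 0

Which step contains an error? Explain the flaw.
Step 5: Divide both sides by (a - 2): a = 0

Step 5 divides both sides by (a - 2). However, since a = 2, we have (a - 2) = 0. Division by zero is undefined, making this step invalid.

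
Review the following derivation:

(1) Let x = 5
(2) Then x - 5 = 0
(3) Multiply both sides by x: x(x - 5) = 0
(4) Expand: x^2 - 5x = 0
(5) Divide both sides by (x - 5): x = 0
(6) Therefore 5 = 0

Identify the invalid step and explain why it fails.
Step 5: Divide both sides by (x - 5): x = 0

Step 5 divides both sides by (x - 5). However, since x = 5, we have (x - 5) = 0. Division by zero is undefined, making this step invalid.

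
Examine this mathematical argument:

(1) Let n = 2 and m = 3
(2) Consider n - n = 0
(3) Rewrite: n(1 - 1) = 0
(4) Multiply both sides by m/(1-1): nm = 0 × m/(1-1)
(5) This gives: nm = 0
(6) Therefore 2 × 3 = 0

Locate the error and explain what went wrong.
Step 4: Multiply both sides by m/(1-1): nm = 0 × m/(1-1)

Step 4 multiplies both sides by m/(1-1). However, 1-1 = 0, so this is multiplication by m/0, which is undefined. We cannot multiply by an undefined expression.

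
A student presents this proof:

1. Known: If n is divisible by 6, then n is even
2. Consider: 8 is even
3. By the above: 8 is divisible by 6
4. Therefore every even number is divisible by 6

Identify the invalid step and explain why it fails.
Step 3: By the above: 8 is divisible by 6

Step 3 commits the fallacy of affirming the consequent. The known fact 'divisible by 6 → even' does NOT imply 'even → divisible by 6'. That would be the converse, which is false. For example, 8 is even but 8 ÷ 6 = 1.33, which is not an integer.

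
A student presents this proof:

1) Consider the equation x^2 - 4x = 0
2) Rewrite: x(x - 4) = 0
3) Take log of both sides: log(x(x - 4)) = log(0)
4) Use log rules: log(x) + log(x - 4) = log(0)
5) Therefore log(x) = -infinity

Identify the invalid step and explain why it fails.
Step 3: Take log of both sides: log(x(x - 4)) = log(0)

Step 3 takes the logarithm of both sides, resulting in log(0) on the right side. The logarithm is only defined for positive numbers; log(0) is undefined (approaches negative infinity). This operation is invalid.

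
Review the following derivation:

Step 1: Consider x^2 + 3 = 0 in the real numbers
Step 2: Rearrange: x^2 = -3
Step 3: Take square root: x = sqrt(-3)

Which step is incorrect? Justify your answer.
Step 3: Take square root: x = sqrt(-3)

Step 3 takes the square root of -3, which is negative. In the real number system, the square root of a negative number is undefined. The equation x^2 + 3 = 0 has no real solutions. Square roots of negative numbers only exist in the complex numbers.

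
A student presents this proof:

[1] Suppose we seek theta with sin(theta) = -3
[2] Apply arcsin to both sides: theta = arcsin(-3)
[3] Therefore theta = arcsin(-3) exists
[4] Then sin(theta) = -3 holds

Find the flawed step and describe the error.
Step 2: Apply arcsin to both sides: theta = arcsin(-3)

Step 2 applies arcsin to -3. However, arcsin(x) is only defined for x in [-1, 1] because sin(theta) can only produce values in that range. Since |-3| > 1, arcsin(-3) is undefined. There is no angle whose sine equals -3.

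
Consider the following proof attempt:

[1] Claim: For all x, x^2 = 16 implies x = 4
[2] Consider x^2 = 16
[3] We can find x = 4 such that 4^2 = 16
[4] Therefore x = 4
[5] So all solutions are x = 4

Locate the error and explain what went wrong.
Step 4: Therefore x = 4

Step 4 incorrectly concludes that x = 4 is the only solution. The proof shows that x = 4 is A solution (existence), but does not show it is the ONLY solution (uniqueness). In fact, x = -4 is also a solution since (-4)^2 = 16. Finding one solution doesn't prove there are no others.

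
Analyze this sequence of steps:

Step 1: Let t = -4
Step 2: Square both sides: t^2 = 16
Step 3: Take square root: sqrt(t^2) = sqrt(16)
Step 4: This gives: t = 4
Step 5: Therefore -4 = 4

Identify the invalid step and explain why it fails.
Step 4: This gives: t = 4

Step 4 incorrectly states that sqrt(t^2) = t. The correct identity is sqrt(t^2) = |t|. Since t = -4 < 0, we have sqrt(t^2) = |-4| = 4, not t = -4.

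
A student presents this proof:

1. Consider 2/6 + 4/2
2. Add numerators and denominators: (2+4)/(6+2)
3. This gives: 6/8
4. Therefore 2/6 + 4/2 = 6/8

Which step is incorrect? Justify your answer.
Step 2: Add numerators and denominators: (2+4)/(6+2)

Step 2 incorrectly adds fractions by separately adding numerators and denominators. This is wrong. The correct method requires a common denominator: 2/6 + 4/2 = (2×2 + 4×6)/(6×2) = 28/12 = 7/3. The method used gives 6/8, which is different.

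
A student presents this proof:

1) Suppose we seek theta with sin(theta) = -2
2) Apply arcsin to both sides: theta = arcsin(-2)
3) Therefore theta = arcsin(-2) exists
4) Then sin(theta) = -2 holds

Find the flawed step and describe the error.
Step 2: Apply arcsin to both sides: theta = arcsin(-2)

Step 2 applies arcsin to -2. However, arcsin(x) is only defined for x in [-1, 1] because sin(theta) can only produce values in that range. Since |-2| > 1, arcsin(-2) is undefined. There is no angle whose sine equals -2.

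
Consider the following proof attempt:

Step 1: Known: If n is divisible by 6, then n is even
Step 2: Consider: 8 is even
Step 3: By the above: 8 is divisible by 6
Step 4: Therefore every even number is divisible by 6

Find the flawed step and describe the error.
Step 3: By the above: 8 is divisible by 6

Step 3 commits the fallacy of affirming the consequent. The known fact 'divisible by 6 → even' does NOT imply 'even → divisible by 6'. That would be the converse, which is false. For example, 8 is even but 8 ÷ 6 = 1.33, which is not an integer.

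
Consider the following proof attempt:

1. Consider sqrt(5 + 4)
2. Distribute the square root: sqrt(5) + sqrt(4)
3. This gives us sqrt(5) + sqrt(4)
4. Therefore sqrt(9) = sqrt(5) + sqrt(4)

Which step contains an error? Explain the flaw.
Step 2: Distribute the square root: sqrt(5) + sqrt(4)

Step 2 incorrectly 'distributes' the square root over addition. The square root function does not distribute: sqrt(a + b) ≠ sqrt(a) + sqrt(b). In fact, sqrt(5 + 4) = sqrt(9) ≈ 3.0000, while sqrt(5) + sqrt(4) ≈ 4.2361.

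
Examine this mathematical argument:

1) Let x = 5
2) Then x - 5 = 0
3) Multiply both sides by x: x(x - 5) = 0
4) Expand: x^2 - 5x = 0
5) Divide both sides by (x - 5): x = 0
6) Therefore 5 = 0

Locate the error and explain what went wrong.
Step 5: Divide both sides by (x - 5): x = 0

Step 5 divides both sides by (x - 5). However, since x = 5, we have (x - 5) = 0. Division by zero is undefined, making this step invalid.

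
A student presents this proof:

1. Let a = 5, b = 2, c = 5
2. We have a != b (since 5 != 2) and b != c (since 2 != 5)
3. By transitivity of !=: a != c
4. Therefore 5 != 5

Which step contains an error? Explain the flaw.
Step 3: By transitivity of !=: a != c

Step 3 incorrectly applies transitivity to the '!=' relation. Transitivity states: if a R b and b R c, then a R c. However, '!=' is not transitive. Counterexample: 5 != 2 and 2 != 5, but 5 = 5 (both equal 5). Transitivity holds for relations like <, <=, =, but not for !=.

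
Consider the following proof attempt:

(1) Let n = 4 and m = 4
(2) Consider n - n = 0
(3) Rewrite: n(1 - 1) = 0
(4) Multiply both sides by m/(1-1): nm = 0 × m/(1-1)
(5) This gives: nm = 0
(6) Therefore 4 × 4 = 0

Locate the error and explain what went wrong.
Step 4: Multiply both sides by m/(1-1): nm = 0 × m/(1-1)

Step 4 multiplies both sides by m/(1-1). However, 1-1 = 0, so this is multiplication by m/0, which is undefined. We cannot multiply by an undefined expression.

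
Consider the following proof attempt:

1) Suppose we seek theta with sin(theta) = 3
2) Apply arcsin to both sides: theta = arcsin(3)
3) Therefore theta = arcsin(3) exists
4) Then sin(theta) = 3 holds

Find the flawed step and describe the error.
Step 2: Apply arcsin to both sides: theta = arcsin(3)

Step 2 applies arcsin to 3. However, arcsin(x) is only defined for x in [-1, 1] because sin(theta) can only produce values in that range. Since |3| > 1, arcsin(3) is undefined. There is no angle whose sine equals 3.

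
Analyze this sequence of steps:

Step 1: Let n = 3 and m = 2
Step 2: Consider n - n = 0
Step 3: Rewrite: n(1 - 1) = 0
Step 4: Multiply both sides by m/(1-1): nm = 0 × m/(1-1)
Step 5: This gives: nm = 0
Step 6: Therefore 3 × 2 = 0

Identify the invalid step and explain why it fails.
Step 4: Multiply both sides by m/(1-1): nm = 0 × m/(1-1)

Step 4 multiplies both sides by m/(1-1). However, 1-1 = 0, so this is multiplication by m/0, which is undefined. We cannot multiply by an undefined expression.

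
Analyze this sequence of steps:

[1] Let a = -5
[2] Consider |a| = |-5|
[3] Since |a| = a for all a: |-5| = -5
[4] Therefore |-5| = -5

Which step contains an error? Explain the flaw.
Step 3: Since |a| = a for all a: |-5| = -5

Step 3 incorrectly states that |a| = a for all a. The correct definition is |a| = a when a >= 0, and |a| = -a when a < 0. Since -5 < 0, we have |-5| = -(-5) = 5, not -5.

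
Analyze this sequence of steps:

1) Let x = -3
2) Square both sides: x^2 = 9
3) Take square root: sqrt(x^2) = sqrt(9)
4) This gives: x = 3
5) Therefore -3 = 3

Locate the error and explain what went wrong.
Step 4: This gives: x = 3

Step 4 incorrectly states that sqrt(x^2) = x. The correct identity is sqrt(x^2) = |x|. Since x = -3 < 0, we have sqrt(x^2) = |-3| = 3, not x = -3.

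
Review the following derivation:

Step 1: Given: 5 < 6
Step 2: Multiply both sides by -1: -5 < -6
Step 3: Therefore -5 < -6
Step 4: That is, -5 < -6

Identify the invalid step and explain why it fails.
Step 2: Multiply both sides by -1: -5 < -6

Step 2 multiplies both sides by -1 but fails to reverse the inequality sign. When multiplying (or dividing) an inequality by a negative number, the direction must be reversed. Since 5 < 6, we should get -5 > -6, i.e., -5 > -6.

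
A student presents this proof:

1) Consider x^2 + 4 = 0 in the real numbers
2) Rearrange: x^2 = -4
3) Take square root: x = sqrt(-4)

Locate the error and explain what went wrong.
Step 3: Take square root: x = sqrt(-4)

Step 3 takes the square root of -4, which is negative. In the real number system, the square root of a negative number is undefined. The equation x^2 + 4 = 0 has no real solutions. Square roots of negative numbers only exist in the complex numbers.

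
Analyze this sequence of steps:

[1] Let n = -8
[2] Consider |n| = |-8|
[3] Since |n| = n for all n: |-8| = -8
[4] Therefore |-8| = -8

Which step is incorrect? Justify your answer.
Step 3: Since |n| = n for all n: |-8| = -8

Step 3 incorrectly states that |n| = n for all n. The correct definition is |n| = n when n >= 0, and |n| = -n when n < 0. Since -8 < 0, we have |-8| = -(-8) = 8, not -8.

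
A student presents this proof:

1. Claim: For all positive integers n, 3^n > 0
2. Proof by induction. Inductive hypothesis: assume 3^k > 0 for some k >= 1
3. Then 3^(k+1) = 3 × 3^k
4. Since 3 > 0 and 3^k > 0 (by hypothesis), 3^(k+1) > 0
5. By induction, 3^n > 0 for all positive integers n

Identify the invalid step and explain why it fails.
Step 5: By induction, 3^n > 0 for all positive integers n

Step 5 concludes the proof by induction, but no base case was ever established. A valid induction proof requires: (1) a base case proving 3^1 > 0, and (2) an inductive step showing IF 3^k > 0 THEN 3^(k+1) > 0. Steps 2-4 correctly establish the inductive step, but without the base case the conclusion in step 5 does not follow.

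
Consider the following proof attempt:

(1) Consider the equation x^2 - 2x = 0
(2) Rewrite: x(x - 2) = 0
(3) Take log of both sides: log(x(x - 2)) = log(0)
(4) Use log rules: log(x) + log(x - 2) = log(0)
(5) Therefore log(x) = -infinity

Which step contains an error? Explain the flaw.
Step 3: Take log of both sides: log(x(x - 2)) = log(0)

Step 3 takes the logarithm of both sides, resulting in log(0) on the right side. The logarithm is only defined for positive numbers; log(0) is undefined (approaches negative infinity). This operation is invalid.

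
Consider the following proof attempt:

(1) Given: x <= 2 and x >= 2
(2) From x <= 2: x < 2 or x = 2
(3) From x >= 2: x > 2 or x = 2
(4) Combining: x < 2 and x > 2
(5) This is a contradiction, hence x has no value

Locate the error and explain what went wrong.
Step 4: Combining: x < 2 and x > 2

Step 4 incorrectly combines the conditions. From x <= 2 and x >= 2, the intersection is x = 2. The error treats the 'or' cases as 'and' requirements. The correct conclusion is that x = 2 is the unique solution, not that no solution exists.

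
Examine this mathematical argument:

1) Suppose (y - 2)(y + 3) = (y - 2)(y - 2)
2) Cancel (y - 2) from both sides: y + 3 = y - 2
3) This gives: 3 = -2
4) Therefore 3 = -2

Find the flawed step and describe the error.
Step 2: Cancel (y - 2) from both sides: y + 3 = y - 2

Step 2 cancels (y - 2) from both sides. This is only valid if (y - 2) ≠ 0, i.e., y ≠ 2. When y = 2, both sides equal zero regardless of the other factors. The correct approach requires considering y = 2 as a separate case.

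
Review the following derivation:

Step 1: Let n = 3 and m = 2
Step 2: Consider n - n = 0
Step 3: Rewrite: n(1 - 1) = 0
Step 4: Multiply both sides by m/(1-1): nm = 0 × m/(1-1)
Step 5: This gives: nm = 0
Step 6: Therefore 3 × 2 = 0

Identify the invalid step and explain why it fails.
Step 4: Multiply both sides by m/(1-1): nm = 0 × m/(1-1)

Step 4 multiplies both sides by m/(1-1). However, 1-1 = 0, so this is multiplication by m/0, which is undefined. We cannot multiply by an undefined expression.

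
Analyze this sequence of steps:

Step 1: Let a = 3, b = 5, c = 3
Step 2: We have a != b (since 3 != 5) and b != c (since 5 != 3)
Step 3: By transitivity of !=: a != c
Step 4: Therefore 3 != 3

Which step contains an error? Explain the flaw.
Step 3: By transitivity of !=: a != c

Step 3 incorrectly applies transitivity to the '!=' relation. Transitivity states: if a R b and b R c, then a R c. However, '!=' is not transitive. Counterexample: 3 != 5 and 5 != 3, but 3 = 3 (both equal 3). Transitivity holds for relations like <, <=, =, but not for !=.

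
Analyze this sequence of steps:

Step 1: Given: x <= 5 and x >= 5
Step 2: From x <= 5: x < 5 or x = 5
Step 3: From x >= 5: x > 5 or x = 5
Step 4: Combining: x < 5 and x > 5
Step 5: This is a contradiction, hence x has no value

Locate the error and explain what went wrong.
Step 4: Combining: x < 5 and x > 5

Step 4 incorrectly combines the conditions. From x <= 5 and x >= 5, the intersection is x = 5. The error treats the 'or' cases as 'and' requirements. The correct conclusion is that x = 5 is the unique solution, not that no solution exists.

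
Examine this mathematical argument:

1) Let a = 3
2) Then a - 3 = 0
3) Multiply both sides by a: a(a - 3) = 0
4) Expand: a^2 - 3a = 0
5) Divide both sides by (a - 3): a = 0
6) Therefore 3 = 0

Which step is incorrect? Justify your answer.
Step 5: Divide both sides by (a - 3): a = 0

Step 5 divides both sides by (a - 3). However, since a = 3, we have (a - 3) = 0. Division by zero is undefined, making this step invalid.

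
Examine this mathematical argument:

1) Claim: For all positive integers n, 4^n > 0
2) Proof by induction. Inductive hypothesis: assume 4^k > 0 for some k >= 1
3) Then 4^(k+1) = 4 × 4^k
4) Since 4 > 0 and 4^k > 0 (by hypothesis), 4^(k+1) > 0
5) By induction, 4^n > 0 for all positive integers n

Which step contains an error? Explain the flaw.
Step 5: By induction, 4^n > 0 for all positive integers n

Step 5 concludes the proof by induction, but no base case was ever established. A valid induction proof requires: (1) a base case proving 4^1 > 0, and (2) an inductive step showing IF 4^k > 0 THEN 4^(k+1) > 0. Steps 2-4 correctly establish the inductive step, but without the base case the conclusion in step 5 does not follow.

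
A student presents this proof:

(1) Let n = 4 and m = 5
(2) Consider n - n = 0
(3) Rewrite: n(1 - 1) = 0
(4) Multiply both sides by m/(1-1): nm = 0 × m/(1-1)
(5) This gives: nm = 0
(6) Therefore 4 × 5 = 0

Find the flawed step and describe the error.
Step 4: Multiply both sides by m/(1-1): nm = 0 × m/(1-1)

Step 4 multiplies both sides by m/(1-1). However, 1-1 = 0, so this is multiplication by m/0, which is undefined. We cannot multiply by an undefined expression.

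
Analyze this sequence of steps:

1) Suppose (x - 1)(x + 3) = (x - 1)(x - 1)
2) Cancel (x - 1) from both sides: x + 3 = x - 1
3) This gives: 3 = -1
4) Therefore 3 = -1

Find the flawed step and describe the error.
Step 2: Cancel (x - 1) from both sides: x + 3 = x - 1

Step 2 cancels (x - 1) from both sides. This is only valid if (x - 1) ≠ 0, i.e., x ≠ 1. When x = 1, both sides equal zero regardless of the other factors. The correct approach requires considering x = 1 as a separate case.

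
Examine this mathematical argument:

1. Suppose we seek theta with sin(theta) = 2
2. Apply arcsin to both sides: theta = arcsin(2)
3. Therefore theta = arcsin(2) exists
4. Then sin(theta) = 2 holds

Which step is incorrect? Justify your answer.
Step 2: Apply arcsin to both sides: theta = arcsin(2)

Step 2 applies arcsin to 2. However, arcsin(x) is only defined for x in [-1, 1] because sin(theta) can only produce values in that range. Since |2| > 1, arcsin(2) is undefined. There is no angle whose sine equals 2.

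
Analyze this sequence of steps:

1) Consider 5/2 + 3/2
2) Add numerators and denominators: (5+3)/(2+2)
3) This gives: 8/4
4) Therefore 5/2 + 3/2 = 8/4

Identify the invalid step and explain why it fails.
Step 2: Add numerators and denominators: (5+3)/(2+2)

Step 2 incorrectly adds fractions by separately adding numerators and denominators. This is wrong. The correct method requires a common denominator: 5/2 + 3/2 = (5×2 + 3×2)/(2×2) = 16/4 = 4. The method used gives 8/4, which is different.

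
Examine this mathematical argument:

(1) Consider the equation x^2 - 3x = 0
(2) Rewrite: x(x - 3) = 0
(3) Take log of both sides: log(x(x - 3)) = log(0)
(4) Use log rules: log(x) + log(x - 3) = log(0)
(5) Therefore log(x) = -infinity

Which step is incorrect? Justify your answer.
Step 3: Take log of both sides: log(x(x - 3)) = log(0)

Step 3 takes the logarithm of both sides, resulting in log(0) on the right side. The logarithm is only defined for positive numbers; log(0) is undefined (approaches negative infinity). This operation is invalid.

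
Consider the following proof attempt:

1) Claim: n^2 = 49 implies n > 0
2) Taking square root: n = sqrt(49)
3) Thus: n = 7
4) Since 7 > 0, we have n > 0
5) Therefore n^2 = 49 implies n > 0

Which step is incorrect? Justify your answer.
Step 2: Taking square root: n = sqrt(49)

Step 2 takes the square root and assumes the positive root only. The equation n^2 = 49 actually has two solutions: n = 7 and n = -7. The proof silently assumes n > 0 without justification, then uses this assumption to conclude n > 0, which is circular. The counterexample n = -7 shows the claim is false.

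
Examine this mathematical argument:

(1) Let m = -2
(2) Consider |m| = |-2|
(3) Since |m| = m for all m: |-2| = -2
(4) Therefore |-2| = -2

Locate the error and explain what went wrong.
Step 3: Since |m| = m for all m: |-2| = -2

Step 3 incorrectly states that |m| = m for all m. The correct definition is |m| = m when m >= 0, and |m| = -m when m < 0. Since -2 < 0, we have |-2| = -(-2) = 2, not -2.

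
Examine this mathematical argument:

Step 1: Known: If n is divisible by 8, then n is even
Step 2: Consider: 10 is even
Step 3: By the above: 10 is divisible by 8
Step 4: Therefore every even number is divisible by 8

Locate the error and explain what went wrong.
Step 3: By the above: 10 is divisible by 8

Step 3 commits the fallacy of affirming the consequent. The known fact 'divisible by 8 → even' does NOT imply 'even → divisible by 8'. That would be the converse, which is false. For example, 10 is even but 10 ÷ 8 = 1.25, which is not an integer.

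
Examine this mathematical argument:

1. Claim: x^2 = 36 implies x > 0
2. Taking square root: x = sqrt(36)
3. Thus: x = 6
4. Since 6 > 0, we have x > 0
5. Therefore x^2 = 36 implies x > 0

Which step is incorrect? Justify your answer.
Step 2: Taking square root: x = sqrt(36)

Step 2 takes the square root and assumes the positive root only. The equation x^2 = 36 actually has two solutions: x = 6 and x = -6. The proof silently assumes x > 0 without justification, then uses this assumption to conclude x > 0, which is circular. The counterexample x = -6 shows the claim is false.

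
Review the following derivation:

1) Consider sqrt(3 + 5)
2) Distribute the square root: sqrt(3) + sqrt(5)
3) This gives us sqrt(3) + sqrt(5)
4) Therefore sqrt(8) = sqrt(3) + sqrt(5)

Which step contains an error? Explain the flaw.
Step 2: Distribute the square root: sqrt(3) + sqrt(5)

Step 2 incorrectly 'distributes' the square root over addition. The square root function does not distribute: sqrt(a + b) ≠ sqrt(a) + sqrt(b). In fact, sqrt(3 + 5) = sqrt(8) ≈ 2.8284, while sqrt(3) + sqrt(5) ≈ 3.9681.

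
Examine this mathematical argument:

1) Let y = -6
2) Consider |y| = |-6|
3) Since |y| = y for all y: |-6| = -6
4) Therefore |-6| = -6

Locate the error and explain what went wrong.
Step 3: Since |y| = y for all y: |-6| = -6

Step 3 incorrectly states that |y| = y for all y. The correct definition is |y| = y when y >= 0, and |y| = -y when y < 0. Since -6 < 0, we have |-6| = -(-6) = 6, not -6.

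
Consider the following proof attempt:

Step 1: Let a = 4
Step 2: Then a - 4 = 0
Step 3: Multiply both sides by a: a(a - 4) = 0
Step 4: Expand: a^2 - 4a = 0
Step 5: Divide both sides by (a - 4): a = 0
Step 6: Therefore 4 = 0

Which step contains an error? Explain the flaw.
Step 5: Divide both sides by (a - 4): a = 0

Step 5 divides both sides by (a - 4). However, since a = 4, we have (a - 4) = 0. Division by zero is undefined, making this step invalid.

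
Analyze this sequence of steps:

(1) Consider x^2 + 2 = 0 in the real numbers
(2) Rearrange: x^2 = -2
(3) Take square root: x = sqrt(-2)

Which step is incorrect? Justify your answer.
Step 3: Take square root: x = sqrt(-2)

Step 3 takes the square root of -2, which is negative. In the real number system, the square root of a negative number is undefined. The equation x^2 + 2 = 0 has no real solutions. Square roots of negative numbers only exist in the complex numbers.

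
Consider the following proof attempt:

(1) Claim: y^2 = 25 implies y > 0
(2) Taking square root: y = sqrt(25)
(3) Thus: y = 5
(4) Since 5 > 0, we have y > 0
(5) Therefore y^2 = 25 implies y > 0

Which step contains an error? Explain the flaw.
Step 2: Taking square root: y = sqrt(25)

Step 2 takes the square root and assumes the positive root only. The equation y^2 = 25 actually has two solutions: y = 5 and y = -5. The proof silently assumes y > 0 without justification, then uses this assumption to conclude y > 0, which is circular. The counterexample y = -5 shows the claim is false.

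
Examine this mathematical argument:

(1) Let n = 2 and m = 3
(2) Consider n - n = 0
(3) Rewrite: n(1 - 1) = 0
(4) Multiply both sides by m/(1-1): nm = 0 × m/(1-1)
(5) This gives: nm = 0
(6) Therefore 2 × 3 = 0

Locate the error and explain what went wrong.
Step 4: Multiply both sides by m/(1-1): nm = 0 × m/(1-1)

Step 4 multiplies both sides by m/(1-1). However, 1-1 = 0, so this is multiplication by m/0, which is undefined. We cannot multiply by an undefined expression.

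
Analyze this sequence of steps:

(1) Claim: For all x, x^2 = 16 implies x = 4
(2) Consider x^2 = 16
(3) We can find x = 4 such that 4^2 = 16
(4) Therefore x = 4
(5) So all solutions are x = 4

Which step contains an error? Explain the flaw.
Step 4: Therefore x = 4

Step 4 incorrectly concludes that x = 4 is the only solution. The proof shows that x = 4 is A solution (existence), but does not show it is the ONLY solution (uniqueness). In fact, x = -4 is also a solution since (-4)^2 = 16. Finding one solution doesn't prove there are no others.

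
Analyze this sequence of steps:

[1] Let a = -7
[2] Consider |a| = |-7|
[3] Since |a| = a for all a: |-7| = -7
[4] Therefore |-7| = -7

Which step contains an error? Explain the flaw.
Step 3: Since |a| = a for all a: |-7| = -7

Step 3 incorrectly states that |a| = a for all a. The correct definition is |a| = a when a >= 0, and |a| = -a when a < 0. Since -7 < 0, we have |-7| = -(-7) = 7, not -7.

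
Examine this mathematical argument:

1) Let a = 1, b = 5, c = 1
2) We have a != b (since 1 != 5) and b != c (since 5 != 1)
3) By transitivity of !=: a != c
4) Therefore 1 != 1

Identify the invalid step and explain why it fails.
Step 3: By transitivity of !=: a != c

Step 3 incorrectly applies transitivity to the '!=' relation. Transitivity states: if a R b and b R c, then a R c. However, '!=' is not transitive. Counterexample: 1 != 5 and 5 != 1, but 1 = 1 (both equal 1). Transitivity holds for relations like <, <=, =, but not for !=.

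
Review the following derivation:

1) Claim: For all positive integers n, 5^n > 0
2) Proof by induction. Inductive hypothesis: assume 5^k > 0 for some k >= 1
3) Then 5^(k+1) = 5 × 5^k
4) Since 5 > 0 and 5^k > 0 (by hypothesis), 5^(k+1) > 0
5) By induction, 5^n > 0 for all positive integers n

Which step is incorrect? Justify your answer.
Step 5: By induction, 5^n > 0 for all positive integers n

Step 5 concludes the proof by induction, but no base case was ever established. A valid induction proof requires: (1) a base case proving 5^1 > 0, and (2) an inductive step showing IF 5^k > 0 THEN 5^(k+1) > 0. Steps 2-4 correctly establish the inductive step, but without the base case the conclusion in step 5 does not follow.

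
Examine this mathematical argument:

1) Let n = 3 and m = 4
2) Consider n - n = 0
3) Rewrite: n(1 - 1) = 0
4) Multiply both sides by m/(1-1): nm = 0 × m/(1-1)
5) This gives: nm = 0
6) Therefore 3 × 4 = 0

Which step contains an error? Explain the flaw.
Step 4: Multiply both sides by m/(1-1): nm = 0 × m/(1-1)

Step 4 multiplies both sides by m/(1-1). However, 1-1 = 0, so this is multiplication by m/0, which is undefined. We cannot multiply by an undefined expression.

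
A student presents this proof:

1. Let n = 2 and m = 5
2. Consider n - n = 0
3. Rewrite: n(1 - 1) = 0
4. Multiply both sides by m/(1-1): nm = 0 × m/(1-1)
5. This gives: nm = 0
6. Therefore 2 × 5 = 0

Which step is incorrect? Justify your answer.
Step 4: Multiply both sides by m/(1-1): nm = 0 × m/(1-1)

Step 4 multiplies both sides by m/(1-1). However, 1-1 = 0, so this is multiplication by m/0, which is undefined. We cannot multiply by an undefined expression.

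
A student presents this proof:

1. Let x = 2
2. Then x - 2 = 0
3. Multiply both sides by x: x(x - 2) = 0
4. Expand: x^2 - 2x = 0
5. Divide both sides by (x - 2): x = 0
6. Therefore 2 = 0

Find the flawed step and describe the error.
Step 5: Divide both sides by (x - 2): x = 0

Step 5 divides both sides by (x - 2). However, since x = 2, we have (x - 2) = 0. Division by zero is undefined, making this step invalid.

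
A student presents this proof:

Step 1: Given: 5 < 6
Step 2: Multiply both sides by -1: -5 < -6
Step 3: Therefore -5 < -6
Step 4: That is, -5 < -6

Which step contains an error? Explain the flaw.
Step 2: Multiply both sides by -1: -5 < -6

Step 2 multiplies both sides by -1 but fails to reverse the inequality sign. When multiplying (or dividing) an inequality by a negative number, the direction must be reversed. Since 5 < 6, we should get -5 > -6, i.e., -5 > -6.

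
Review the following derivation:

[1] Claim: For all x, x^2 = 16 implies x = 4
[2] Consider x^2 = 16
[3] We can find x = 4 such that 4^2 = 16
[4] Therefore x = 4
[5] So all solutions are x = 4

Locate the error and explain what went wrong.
Step 4: Therefore x = 4

Step 4 incorrectly concludes that x = 4 is the only solution. The proof shows that x = 4 is A solution (existence), but does not show it is the ONLY solution (uniqueness). In fact, x = -4 is also a solution since (-4)^2 = 16. Finding one solution doesn't prove there are no others.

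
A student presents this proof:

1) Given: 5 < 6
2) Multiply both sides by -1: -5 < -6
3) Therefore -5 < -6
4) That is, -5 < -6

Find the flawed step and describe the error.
Step 2: Multiply both sides by -1: -5 < -6

Step 2 multiplies both sides by -1 but fails to reverse the inequality sign. When multiplying (or dividing) an inequality by a negative number, the direction must be reversed. Since 5 < 6, we should get -5 > -6, i.e., -5 > -6.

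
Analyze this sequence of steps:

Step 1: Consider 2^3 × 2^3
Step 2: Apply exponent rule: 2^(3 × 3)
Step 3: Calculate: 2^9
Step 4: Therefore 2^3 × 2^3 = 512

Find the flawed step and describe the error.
Step 2: Apply exponent rule: 2^(3 × 3)

Step 2 incorrectly states that a^b × a^c = a^(b×c). The correct rule is a^b × a^c = a^(b+c). The actual value is 2^3 × 2^3 = 2^6 = 64, not 2^9 = 512.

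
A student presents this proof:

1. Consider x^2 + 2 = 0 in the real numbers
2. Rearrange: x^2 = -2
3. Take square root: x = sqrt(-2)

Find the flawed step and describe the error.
Step 3: Take square root: x = sqrt(-2)

Step 3 takes the square root of -2, which is negative. In the real number system, the square root of a negative number is undefined. The equation x^2 + 2 = 0 has no real solutions. Square roots of negative numbers only exist in the complex numbers.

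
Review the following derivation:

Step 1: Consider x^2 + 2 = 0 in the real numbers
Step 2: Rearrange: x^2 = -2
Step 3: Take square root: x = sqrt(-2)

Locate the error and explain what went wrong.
Step 3: Take square root: x = sqrt(-2)

Step 3 takes the square root of -2, which is negative. In the real number system, the square root of a negative number is undefined. The equation x^2 + 2 = 0 has no real solutions. Square roots of negative numbers only exist in the complex numbers.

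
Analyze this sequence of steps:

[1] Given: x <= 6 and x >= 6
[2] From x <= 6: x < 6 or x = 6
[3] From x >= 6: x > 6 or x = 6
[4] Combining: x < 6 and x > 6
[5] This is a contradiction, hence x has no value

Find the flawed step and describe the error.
Step 4: Combining: x < 6 and x > 6

Step 4 incorrectly combines the conditions. From x <= 6 and x >= 6, the intersection is x = 6. The error treats the 'or' cases as 'and' requirements. The correct conclusion is that x = 6 is the unique solution, not that no solution exists.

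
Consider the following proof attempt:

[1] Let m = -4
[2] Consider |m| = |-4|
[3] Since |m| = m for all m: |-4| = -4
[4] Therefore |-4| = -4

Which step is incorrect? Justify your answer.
Step 3: Since |m| = m for all m: |-4| = -4

Step 3 incorrectly states that |m| = m for all m. The correct definition is |m| = m when m >= 0, and |m| = -m when m < 0. Since -4 < 0, we have |-4| = -(-4) = 4, not -4.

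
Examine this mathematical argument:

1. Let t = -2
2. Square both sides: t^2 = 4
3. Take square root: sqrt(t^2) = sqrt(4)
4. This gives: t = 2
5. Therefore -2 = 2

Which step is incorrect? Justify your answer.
Step 4: This gives: t = 2

Step 4 incorrectly states that sqrt(t^2) = t. The correct identity is sqrt(t^2) = |t|. Since t = -2 < 0, we have sqrt(t^2) = |-2| = 2, not t = -2.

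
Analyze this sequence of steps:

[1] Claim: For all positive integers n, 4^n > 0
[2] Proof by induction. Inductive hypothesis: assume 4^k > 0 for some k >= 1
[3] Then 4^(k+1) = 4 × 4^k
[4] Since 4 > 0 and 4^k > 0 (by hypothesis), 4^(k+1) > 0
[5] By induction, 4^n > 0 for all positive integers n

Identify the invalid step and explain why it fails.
Step 5: By induction, 4^n > 0 for all positive integers n

Step 5 concludes the proof by induction, but no base case was ever established. A valid induction proof requires: (1) a base case proving 4^1 > 0, and (2) an inductive step showing IF 4^k > 0 THEN 4^(k+1) > 0. Steps 2-4 correctly establish the inductive step, but without the base case the conclusion in step 5 does not follow.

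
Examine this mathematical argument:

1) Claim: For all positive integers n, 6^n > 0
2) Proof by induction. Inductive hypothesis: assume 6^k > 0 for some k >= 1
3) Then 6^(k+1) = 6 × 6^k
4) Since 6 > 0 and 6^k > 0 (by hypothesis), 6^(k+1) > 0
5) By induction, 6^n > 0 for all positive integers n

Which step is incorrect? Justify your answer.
Step 5: By induction, 6^n > 0 for all positive integers n

Step 5 concludes the proof by induction, but no base case was ever established. A valid induction proof requires: (1) a base case proving 6^1 > 0, and (2) an inductive step showing IF 6^k > 0 THEN 6^(k+1) > 0. Steps 2-4 correctly establish the inductive step, but without the base case the conclusion in step 5 does not follow.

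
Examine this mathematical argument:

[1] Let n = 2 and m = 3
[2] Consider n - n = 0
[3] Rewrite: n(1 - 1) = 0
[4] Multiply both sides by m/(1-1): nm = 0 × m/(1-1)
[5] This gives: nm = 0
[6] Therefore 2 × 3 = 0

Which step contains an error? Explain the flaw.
Step 4: Multiply both sides by m/(1-1): nm = 0 × m/(1-1)

Step 4 multiplies both sides by m/(1-1). However, 1-1 = 0, so this is multiplication by m/0, which is undefined. We cannot multiply by an undefined expression.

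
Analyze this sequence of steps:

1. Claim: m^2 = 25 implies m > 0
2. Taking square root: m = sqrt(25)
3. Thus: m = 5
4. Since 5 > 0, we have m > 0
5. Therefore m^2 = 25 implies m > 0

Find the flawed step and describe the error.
Step 2: Taking square root: m = sqrt(25)

Step 2 takes the square root and assumes the positive root only. The equation m^2 = 25 actually has two solutions: m = 5 and m = -5. The proof silently assumes m > 0 without justification, then uses this assumption to conclude m > 0, which is circular. The counterexample m = -5 shows the claim is false.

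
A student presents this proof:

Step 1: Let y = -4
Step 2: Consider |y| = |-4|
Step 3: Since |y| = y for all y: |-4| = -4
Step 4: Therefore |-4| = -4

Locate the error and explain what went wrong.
Step 3: Since |y| = y for all y: |-4| = -4

Step 3 incorrectly states that |y| = y for all y. The correct definition is |y| = y when y >= 0, and |y| = -y when y < 0. Since -4 < 0, we have |-4| = -(-4) = 4, not -4.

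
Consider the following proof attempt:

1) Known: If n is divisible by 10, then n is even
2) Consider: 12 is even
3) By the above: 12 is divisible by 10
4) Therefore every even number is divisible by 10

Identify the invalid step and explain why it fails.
Step 3: By the above: 12 is divisible by 10

Step 3 commits the fallacy of affirming the consequent. The known fact 'divisible by 10 → even' does NOT imply 'even → divisible by 10'. That would be the converse, which is false. For example, 12 is even but 12 ÷ 10 = 1.20, which is not an integer.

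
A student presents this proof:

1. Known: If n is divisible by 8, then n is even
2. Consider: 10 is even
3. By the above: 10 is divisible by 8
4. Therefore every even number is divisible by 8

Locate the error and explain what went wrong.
Step 3: By the above: 10 is divisible by 8

Step 3 commits the fallacy of affirming the consequent. The known fact 'divisible by 8 → even' does NOT imply 'even → divisible by 8'. That would be the converse, which is false. For example, 10 is even but 10 ÷ 8 = 1.25, which is not an integer.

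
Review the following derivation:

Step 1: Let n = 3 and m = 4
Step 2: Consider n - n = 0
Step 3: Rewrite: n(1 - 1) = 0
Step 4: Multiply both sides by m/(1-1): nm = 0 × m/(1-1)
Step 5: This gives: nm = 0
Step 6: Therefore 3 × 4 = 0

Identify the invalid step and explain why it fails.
Step 4: Multiply both sides by m/(1-1): nm = 0 × m/(1-1)

Step 4 multiplies both sides by m/(1-1). However, 1-1 = 0, so this is multiplication by m/0, which is undefined. We cannot multiply by an undefined expression.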